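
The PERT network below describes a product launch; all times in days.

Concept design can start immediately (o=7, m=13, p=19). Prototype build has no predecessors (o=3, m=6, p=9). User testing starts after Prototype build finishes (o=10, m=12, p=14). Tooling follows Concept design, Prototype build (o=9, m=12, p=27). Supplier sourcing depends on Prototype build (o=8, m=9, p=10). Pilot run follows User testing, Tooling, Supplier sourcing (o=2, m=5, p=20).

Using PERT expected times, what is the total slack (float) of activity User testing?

te_Concept design = (7 + 4·13 + 19)/6 = 78/6 = 13
te_Prototype build = (3 + 4·6 + 9)/6 = 36/6 = 6
te_User testing = (10 + 4·12 + 14)/6 = 72/6 = 12
te_Tooling = (9 + 4·12 + 27)/6 = 84/6 = 14
te_Supplier sourcing = (8 + 4·9 + 10)/6 = 54/6 = 9
te_Pilot run = (2 + 4·5 + 20)/6 = 42/6 = 7

Forward pass:
ES_Concept design = 0; EF_Concept design = 13
ES_Prototype build = 0; EF_Prototype build = 6
ES_User testing = 6; EF_User testing = 6+12 = 18
ES_Tooling = max(EF_Concept design=13, EF_Prototype build=6) = 13; EF_Tooling = 13+14 = 27
ES_Supplier sourcing = 6; EF_Supplier sourcing = 6+9 = 15
ES_Pilot run = max(EF_User testing=18, EF_Tooling=27, EF_Supplier sourcing=15) = 27; EF_Pilot run = 27+7 = 34
Expected project duration μ = 34 days. Critical path: Concept design → Tooling → Pilot run.

Backward pass:
LF_Pilot run = 34; LS_Pilot run = 34−7 = 27
LF_Supplier sourcing = LS_Pilot run = 27; LS_Supplier sourcing = 27−9 = 18
LF_Tooling = LS_Pilot run = 27; LS_Tooling = 27−14 = 13
LF_User testing = LS_Pilot run = 27; LS_User testing = 27−12 = 15
LF_Prototype build = min(LS_User testing=15, LS_Tooling=13, LS_Supplier sourcing=18) = 13; LS_Prototype build = 13−6 = 7
LF_Concept design = LS_Tooling = 13; LS_Concept design = 13−13 = 0
Slack_User testing = LS_User testing − ES_User testing = 15 − 6 = 9

9 days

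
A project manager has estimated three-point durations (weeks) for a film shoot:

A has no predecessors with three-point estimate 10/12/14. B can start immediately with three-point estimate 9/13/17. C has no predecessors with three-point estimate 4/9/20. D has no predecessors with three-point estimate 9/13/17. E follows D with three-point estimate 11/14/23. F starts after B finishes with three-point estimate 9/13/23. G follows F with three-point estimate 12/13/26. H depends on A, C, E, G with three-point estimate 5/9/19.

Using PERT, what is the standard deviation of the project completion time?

4.26 weeks

te_A = (10 + 4·12 + 14)/6 = 72/6 = 12; σ²_A = ((14−10)/6)² = 0.444
te_B = (9 + 4·13 + 17)/6 = 78/6 = 13; σ²_B = ((17−9)/6)² = 1.778
te_C = (4 + 4·9 + 20)/6 = 60/6 = 10; σ²_C = ((20−4)/6)² = 7.111
te_D = (9 + 4·13 + 17)/6 = 78/6 = 13; σ²_D = ((17−9)/6)² = 1.778
te_E = (11 + 4·14 + 23)/6 = 90/6 = 15; σ²_E = ((23−11)/6)² = 4.000
te_F = (9 + 4·13 + 23)/6 = 84/6 = 14; σ²_F = ((23−9)/6)² = 5.444
te_G = (12 + 4·13 + 26)/6 = 90/6 = 15; σ²_G = ((26−12)/6)² = 5.444
te_H = (5 + 4·9 + 19)/6 = 60/6 = 10; σ²_H = ((19−5)/6)² = 5.444

Forward pass:
ES_A = 0; EF_A = 12
ES_B = 0; EF_B = 13
ES_C = 0; EF_C = 10
ES_D = 0; EF_D = 13
ES_E = 13; EF_E = 13+15 = 28
ES_F = 13; EF_F = 13+14 = 27
ES_G = 27; EF_G = 27+15 = 42
ES_H = max(EF_A=12, EF_C=10, EF_E=28, EF_G=42) = 42; EF_H = 42+10 = 52
Expected project duration μ = 52 weeks. Critical path: B → F → G → H.

Variance along critical path = 1.778 + 5.444 + 5.444 + 5.444 = 18.111
σ = √18.111 = 4.256 weeks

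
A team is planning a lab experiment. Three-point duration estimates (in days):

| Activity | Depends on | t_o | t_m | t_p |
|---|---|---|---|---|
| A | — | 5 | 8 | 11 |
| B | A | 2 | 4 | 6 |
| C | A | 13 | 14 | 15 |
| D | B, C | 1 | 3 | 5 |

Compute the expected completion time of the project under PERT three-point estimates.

25 days

te_A = (5 + 4·8 + 11)/6 = 48/6 = 8
te_B = (2 + 4·4 + 6)/6 = 24/6 = 4
te_C = (13 + 4·14 + 15)/6 = 84/6 = 14
te_D = (1 + 4·3 + 5)/6 = 18/6 = 3

Forward pass:
ES_A = 0; EF_A = 8
ES_B = 8; EF_B = 8+4 = 12
ES_C = 8; EF_C = 8+14 = 22
ES_D = max(EF_B=12, EF_C=22) = 22; EF_D = 22+3 = 25
Expected project duration μ = 25 days. Critical path: A → C → D.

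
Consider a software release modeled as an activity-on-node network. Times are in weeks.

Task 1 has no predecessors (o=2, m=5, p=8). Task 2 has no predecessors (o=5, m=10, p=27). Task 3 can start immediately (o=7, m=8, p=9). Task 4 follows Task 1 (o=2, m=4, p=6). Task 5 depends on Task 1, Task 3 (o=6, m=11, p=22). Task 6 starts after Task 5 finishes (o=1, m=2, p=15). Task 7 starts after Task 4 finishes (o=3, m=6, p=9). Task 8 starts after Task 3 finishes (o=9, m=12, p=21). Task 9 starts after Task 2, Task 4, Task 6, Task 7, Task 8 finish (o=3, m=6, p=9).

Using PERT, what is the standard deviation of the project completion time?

te_Task 1 = (2 + 4·5 + 8)/6 = 30/6 = 5; σ²_Task 1 = ((8−2)/6)² = 1.000
te_Task 2 = (5 + 4·10 + 27)/6 = 72/6 = 12; σ²_Task 2 = ((27−5)/6)² = 13.444
te_Task 3 = (7 + 4·8 + 9)/6 = 48/6 = 8; σ²_Task 3 = ((9−7)/6)² = 0.111
te_Task 4 = (2 + 4·4 + 6)/6 = 24/6 = 4; σ²_Task 4 = ((6−2)/6)² = 0.444
te_Task 5 = (6 + 4·11 + 22)/6 = 72/6 = 12; σ²_Task 5 = ((22−6)/6)² = 7.111
te_Task 6 = (1 + 4·2 + 15)/6 = 24/6 = 4; σ²_Task 6 = ((15−1)/6)² = 5.444
te_Task 7 = (3 + 4·6 + 9)/6 = 36/6 = 6; σ²_Task 7 = ((9−3)/6)² = 1.000
te_Task 8 = (9 + 4·12 + 21)/6 = 78/6 = 13; σ²_Task 8 = ((21−9)/6)² = 4.000
te_Task 9 = (3 + 4·6 + 9)/6 = 36/6 = 6; σ²_Task 9 = ((9−3)/6)² = 1.000

Forward pass:
ES_Task 1 = 0; EF_Task 1 = 5
ES_Task 2 = 0; EF_Task 2 = 12
ES_Task 3 = 0; EF_Task 3 = 8
ES_Task 4 = 5; EF_Task 4 = 5+4 = 9
ES_Task 5 = max(EF_Task 1=5, EF_Task 3=8) = 8; EF_Task 5 = 8+12 = 20
ES_Task 6 = 20; EF_Task 6 = 20+4 = 24
ES_Task 7 = 9; EF_Task 7 = 9+6 = 15
ES_Task 8 = 8; EF_Task 8 = 8+13 = 21
ES_Task 9 = max(EF_Task 2=12, EF_Task 4=9, EF_Task 6=24, EF_Task 7=15, EF_Task 8=21) = 24; EF_Task 9 = 24+6 = 30
Expected project duration μ = 30 weeks. Critical path: Task 3 → Task 5 → Task 6 → Task 9.

Variance along critical path = 0.111 + 7.111 + 5.444 + 1.000 = 13.667
σ = √13.667 = 3.697 weeks

3.70 weeks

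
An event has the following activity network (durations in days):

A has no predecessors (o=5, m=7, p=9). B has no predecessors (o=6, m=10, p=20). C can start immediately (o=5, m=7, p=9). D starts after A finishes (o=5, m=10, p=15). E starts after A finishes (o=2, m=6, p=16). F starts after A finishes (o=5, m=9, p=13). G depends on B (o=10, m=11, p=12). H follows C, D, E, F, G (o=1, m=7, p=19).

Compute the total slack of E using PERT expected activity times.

8 days

te_A = (5 + 4·7 + 9)/6 = 42/6 = 7
te_B = (6 + 4·10 + 20)/6 = 66/6 = 11
te_C = (5 + 4·7 + 9)/6 = 42/6 = 7
te_D = (5 + 4·10 + 15)/6 = 60/6 = 10
te_E = (2 + 4·6 + 16)/6 = 42/6 = 7
te_F = (5 + 4·9 + 13)/6 = 54/6 = 9
te_G = (10 + 4·11 + 12)/6 = 66/6 = 11
te_H = (1 + 4·7 + 19)/6 = 48/6 = 8

Forward pass:
ES_A = 0; EF_A = 7
ES_B = 0; EF_B = 11
ES_C = 0; EF_C = 7
ES_D = 7; EF_D = 7+10 = 17
ES_E = 7; EF_E = 7+7 = 14
ES_F = 7; EF_F = 7+9 = 16
ES_G = 11; EF_G = 11+11 = 22
ES_H = max(EF_C=7, EF_D=17, EF_E=14, EF_F=16, EF_G=22) = 22; EF_H = 22+8 = 30
Expected project duration μ = 30 days. Critical path: B → G → H.

Backward pass:
LF_H = 30; LS_H = 30−8 = 22
LF_G = LS_H = 22; LS_G = 22−11 = 11
LF_F = LS_H = 22; LS_F = 22−9 = 13
LF_E = LS_H = 22; LS_E = 22−7 = 15
LF_D = LS_H = 22; LS_D = 22−10 = 12
LF_C = LS_H = 22; LS_C = 22−7 = 15
LF_B = LS_G = 11; LS_B = 11−11 = 0
LF_A = min(LS_D=12, LS_E=15, LS_F=13) = 12; LS_A = 12−7 = 5
Slack_E = LS_E − ES_E = 15 − 7 = 8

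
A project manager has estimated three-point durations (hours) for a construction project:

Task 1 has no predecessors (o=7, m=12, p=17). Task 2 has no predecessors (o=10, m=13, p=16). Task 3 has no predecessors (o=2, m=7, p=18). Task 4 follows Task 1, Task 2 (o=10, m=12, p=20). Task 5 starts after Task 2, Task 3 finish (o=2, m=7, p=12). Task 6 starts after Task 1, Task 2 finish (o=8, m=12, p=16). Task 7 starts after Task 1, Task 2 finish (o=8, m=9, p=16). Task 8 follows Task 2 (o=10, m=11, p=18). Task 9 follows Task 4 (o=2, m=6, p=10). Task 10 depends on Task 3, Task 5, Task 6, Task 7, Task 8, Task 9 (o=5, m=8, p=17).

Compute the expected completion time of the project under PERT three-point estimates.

41 hours

te_Task 1 = (7 + 4·12 + 17)/6 = 72/6 = 12
te_Task 2 = (10 + 4·13 + 16)/6 = 78/6 = 13
te_Task 3 = (2 + 4·7 + 18)/6 = 48/6 = 8
te_Task 4 = (10 + 4·12 + 20)/6 = 78/6 = 13
te_Task 5 = (2 + 4·7 + 12)/6 = 42/6 = 7
te_Task 6 = (8 + 4·12 + 16)/6 = 72/6 = 12
te_Task 7 = (8 + 4·9 + 16)/6 = 60/6 = 10
te_Task 8 = (10 + 4·11 + 18)/6 = 72/6 = 12
te_Task 9 = (2 + 4·6 + 10)/6 = 36/6 = 6
te_Task 10 = (5 + 4·8 + 17)/6 = 54/6 = 9

Forward pass:
ES_Task 1 = 0; EF_Task 1 = 12
ES_Task 2 = 0; EF_Task 2 = 13
ES_Task 3 = 0; EF_Task 3 = 8
ES_Task 4 = max(EF_Task 1=12, EF_Task 2=13) = 13; EF_Task 4 = 13+13 = 26
ES_Task 5 = max(EF_Task 2=13, EF_Task 3=8) = 13; EF_Task 5 = 13+7 = 20
ES_Task 6 = max(EF_Task 1=12, EF_Task 2=13) = 13; EF_Task 6 = 13+12 = 25
ES_Task 7 = max(EF_Task 1=12, EF_Task 2=13) = 13; EF_Task 7 = 13+10 = 23
ES_Task 8 = 13; EF_Task 8 = 13+12 = 25
ES_Task 9 = 26; EF_Task 9 = 26+6 = 32
ES_Task 10 = max(EF_Task 3=8, EF_Task 5=20, EF_Task 6=25, EF_Task 7=23, EF_Task 8=25, EF_Task 9=32) = 32; EF_Task 10 = 32+9 = 41
Expected project duration μ = 41 hours. Critical path: Task 2 → Task 4 → Task 9 → Task 10.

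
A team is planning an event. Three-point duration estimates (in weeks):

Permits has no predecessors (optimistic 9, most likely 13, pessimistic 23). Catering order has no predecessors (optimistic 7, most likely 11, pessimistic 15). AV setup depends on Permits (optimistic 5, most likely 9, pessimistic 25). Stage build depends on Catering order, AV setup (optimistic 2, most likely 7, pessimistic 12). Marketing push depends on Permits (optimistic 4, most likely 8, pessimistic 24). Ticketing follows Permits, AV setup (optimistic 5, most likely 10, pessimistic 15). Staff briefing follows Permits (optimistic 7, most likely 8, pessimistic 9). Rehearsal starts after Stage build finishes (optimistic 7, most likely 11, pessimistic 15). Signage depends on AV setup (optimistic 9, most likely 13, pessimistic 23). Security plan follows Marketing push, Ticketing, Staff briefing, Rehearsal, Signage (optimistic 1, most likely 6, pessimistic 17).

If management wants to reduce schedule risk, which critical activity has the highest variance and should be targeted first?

AV setup

te_Permits = (9 + 4·13 + 23)/6 = 84/6 = 14; σ²_Permits = ((23−9)/6)² = 5.444
te_Catering order = (7 + 4·11 + 15)/6 = 66/6 = 11; σ²_Catering order = ((15−7)/6)² = 1.778
te_AV setup = (5 + 4·9 + 25)/6 = 66/6 = 11; σ²_AV setup = ((25−5)/6)² = 11.111
te_Stage build = (2 + 4·7 + 12)/6 = 42/6 = 7; σ²_Stage build = ((12−2)/6)² = 2.778
te_Marketing push = (4 + 4·8 + 24)/6 = 60/6 = 10; σ²_Marketing push = ((24−4)/6)² = 11.111
te_Ticketing = (5 + 4·10 + 15)/6 = 60/6 = 10; σ²_Ticketing = ((15−5)/6)² = 2.778
te_Staff briefing = (7 + 4·8 + 9)/6 = 48/6 = 8; σ²_Staff briefing = ((9−7)/6)² = 0.111
te_Rehearsal = (7 + 4·11 + 15)/6 = 66/6 = 11; σ²_Rehearsal = ((15−7)/6)² = 1.778
te_Signage = (9 + 4·13 + 23)/6 = 84/6 = 14; σ²_Signage = ((23−9)/6)² = 5.444
te_Security plan = (1 + 4·6 + 17)/6 = 42/6 = 7; σ²_Security plan = ((17−1)/6)² = 7.111

Forward pass:
ES_Permits = 0; EF_Permits = 14
ES_Catering order = 0; EF_Catering order = 11
ES_AV setup = 14; EF_AV setup = 14+11 = 25
ES_Stage build = max(EF_Catering order=11, EF_AV setup=25) = 25; EF_Stage build = 25+7 = 32
ES_Marketing push = 14; EF_Marketing push = 14+10 = 24
ES_Ticketing = max(EF_Permits=14, EF_AV setup=25) = 25; EF_Ticketing = 25+10 = 35
ES_Staff briefing = 14; EF_Staff briefing = 14+8 = 22
ES_Rehearsal = 32; EF_Rehearsal = 32+11 = 43
ES_Signage = 25; EF_Signage = 25+14 = 39
ES_Security plan = max(EF_Marketing push=24, EF_Ticketing=35, EF_Staff briefing=22, EF_Rehearsal=43, EF_Signage=39) = 43; EF_Security plan = 43+7 = 50
Expected project duration μ = 50 weeks. Critical path: Permits → AV setup → Stage build → Rehearsal → Security plan.

Variances on critical path: σ²_Permits=5.444, σ²_AV setup=11.111, σ²_Stage build=2.778, σ²_Rehearsal=1.778, σ²_Security plan=7.111.
Largest is σ²_AV setup = 11.111.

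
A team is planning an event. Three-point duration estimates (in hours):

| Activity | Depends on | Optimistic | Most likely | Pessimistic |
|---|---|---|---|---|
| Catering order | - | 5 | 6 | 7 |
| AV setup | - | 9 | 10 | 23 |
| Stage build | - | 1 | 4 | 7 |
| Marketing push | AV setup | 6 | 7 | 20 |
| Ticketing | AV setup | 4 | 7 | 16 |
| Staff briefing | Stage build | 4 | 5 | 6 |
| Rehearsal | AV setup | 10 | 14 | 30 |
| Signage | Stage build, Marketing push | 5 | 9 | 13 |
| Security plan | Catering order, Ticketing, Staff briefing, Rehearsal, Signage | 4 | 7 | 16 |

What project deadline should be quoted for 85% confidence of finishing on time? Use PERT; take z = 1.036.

42.2 hours

te_Catering order = (5 + 4·6 + 7)/6 = 36/6 = 6; σ²_Catering order = ((7−5)/6)² = 0.111
te_AV setup = (9 + 4·10 + 23)/6 = 72/6 = 12; σ²_AV setup = ((23−9)/6)² = 5.444
te_Stage build = (1 + 4·4 + 7)/6 = 24/6 = 4; σ²_Stage build = ((7−1)/6)² = 1.000
te_Marketing push = (6 + 4·7 + 20)/6 = 54/6 = 9; σ²_Marketing push = ((20−6)/6)² = 5.444
te_Ticketing = (4 + 4·7 + 16)/6 = 48/6 = 8; σ²_Ticketing = ((16−4)/6)² = 4.000
te_Staff briefing = (4 + 4·5 + 6)/6 = 30/6 = 5; σ²_Staff briefing = ((6−4)/6)² = 0.111
te_Rehearsal = (10 + 4·14 + 30)/6 = 96/6 = 16; σ²_Rehearsal = ((30−10)/6)² = 11.111
te_Signage = (5 + 4·9 + 13)/6 = 54/6 = 9; σ²_Signage = ((13−5)/6)² = 1.778
te_Security plan = (4 + 4·7 + 16)/6 = 48/6 = 8; σ²_Security plan = ((16−4)/6)² = 4.000

Forward pass:
ES_Catering order = 0; EF_Catering order = 6
ES_AV setup = 0; EF_AV setup = 12
ES_Stage build = 0; EF_Stage build = 4
ES_Marketing push = 12; EF_Marketing push = 12+9 = 21
ES_Ticketing = 12; EF_Ticketing = 12+8 = 20
ES_Staff briefing = 4; EF_Staff briefing = 4+5 = 9
ES_Rehearsal = 12; EF_Rehearsal = 12+16 = 28
ES_Signage = max(EF_Stage build=4, EF_Marketing push=21) = 21; EF_Signage = 21+9 = 30
ES_Security plan = max(EF_Catering order=6, EF_Ticketing=20, EF_Staff briefing=9, EF_Rehearsal=28, EF_Signage=30) = 30; EF_Security plan = 30+8 = 38
Expected project duration μ = 38 hours. Critical path: AV setup → Marketing push → Signage → Security plan.

Variance along critical path = 5.444 + 5.444 + 1.778 + 4.000 = 16.667; σ = 4.082 hours.
D = μ + z·σ = 38 + 1.036·4.082 = 42.2 hours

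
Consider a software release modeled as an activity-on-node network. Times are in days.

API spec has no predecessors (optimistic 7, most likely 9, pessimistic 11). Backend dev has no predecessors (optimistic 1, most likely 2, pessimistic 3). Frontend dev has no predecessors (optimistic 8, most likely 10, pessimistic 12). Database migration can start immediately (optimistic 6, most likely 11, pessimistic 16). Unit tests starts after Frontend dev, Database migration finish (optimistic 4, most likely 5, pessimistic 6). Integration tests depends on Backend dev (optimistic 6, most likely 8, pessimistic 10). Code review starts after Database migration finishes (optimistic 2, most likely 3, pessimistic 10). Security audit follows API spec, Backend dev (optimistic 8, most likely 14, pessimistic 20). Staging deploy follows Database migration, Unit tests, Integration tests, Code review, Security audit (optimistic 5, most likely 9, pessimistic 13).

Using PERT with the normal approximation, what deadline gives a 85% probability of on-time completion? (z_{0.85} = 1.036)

te_API spec = (7 + 4·9 + 11)/6 = 54/6 = 9; σ²_API spec = ((11−7)/6)² = 0.444
te_Backend dev = (1 + 4·2 + 3)/6 = 12/6 = 2; σ²_Backend dev = ((3−1)/6)² = 0.111
te_Frontend dev = (8 + 4·10 + 12)/6 = 60/6 = 10; σ²_Frontend dev = ((12−8)/6)² = 0.444
te_Database migration = (6 + 4·11 + 16)/6 = 66/6 = 11; σ²_Database migration = ((16−6)/6)² = 2.778
te_Unit tests = (4 + 4·5 + 6)/6 = 30/6 = 5; σ²_Unit tests = ((6−4)/6)² = 0.111
te_Integration tests = (6 + 4·8 + 10)/6 = 48/6 = 8; σ²_Integration tests = ((10−6)/6)² = 0.444
te_Code review = (2 + 4·3 + 10)/6 = 24/6 = 4; σ²_Code review = ((10−2)/6)² = 1.778
te_Security audit = (8 + 4·14 + 20)/6 = 84/6 = 14; σ²_Security audit = ((20−8)/6)² = 4.000
te_Staging deploy = (5 + 4·9 + 13)/6 = 54/6 = 9; σ²_Staging deploy = ((13−5)/6)² = 1.778

Forward pass:
ES_API spec = 0; EF_API spec = 9
ES_Backend dev = 0; EF_Backend dev = 2
ES_Frontend dev = 0; EF_Frontend dev = 10
ES_Database migration = 0; EF_Database migration = 11
ES_Unit tests = max(EF_Frontend dev=10, EF_Database migration=11) = 11; EF_Unit tests = 11+5 = 16
ES_Integration tests = 2; EF_Integration tests = 2+8 = 10
ES_Code review = 11; EF_Code review = 11+4 = 15
ES_Security audit = max(EF_API spec=9, EF_Backend dev=2) = 9; EF_Security audit = 9+14 = 23
ES_Staging deploy = max(EF_Database migration=11, EF_Unit tests=16, EF_Integration tests=10, EF_Code review=15, EF_Security audit=23) = 23; EF_Staging deploy = 23+9 = 32
Expected project duration μ = 32 days. Critical path: API spec → Security audit → Staging deploy.

Variance along critical path = 0.444 + 4.000 + 1.778 = 6.222; σ = 2.494 days.
D = μ + z·σ = 32 + 1.036·2.494 = 34.6 days

34.6 days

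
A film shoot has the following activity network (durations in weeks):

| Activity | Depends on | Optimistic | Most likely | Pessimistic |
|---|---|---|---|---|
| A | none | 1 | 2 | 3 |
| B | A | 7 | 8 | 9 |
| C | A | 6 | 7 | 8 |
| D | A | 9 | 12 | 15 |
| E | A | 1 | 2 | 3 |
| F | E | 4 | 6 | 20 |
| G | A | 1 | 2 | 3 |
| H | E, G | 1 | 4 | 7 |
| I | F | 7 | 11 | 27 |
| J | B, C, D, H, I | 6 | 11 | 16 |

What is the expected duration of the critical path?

te_A = (1 + 4·2 + 3)/6 = 12/6 = 2
te_B = (7 + 4·8 + 9)/6 = 48/6 = 8
te_C = (6 + 4·7 + 8)/6 = 42/6 = 7
te_D = (9 + 4·12 + 15)/6 = 72/6 = 12
te_E = (1 + 4·2 + 3)/6 = 12/6 = 2
te_F = (4 + 4·6 + 20)/6 = 48/6 = 8
te_G = (1 + 4·2 + 3)/6 = 12/6 = 2
te_H = (1 + 4·4 + 7)/6 = 24/6 = 4
te_I = (7 + 4·11 + 27)/6 = 78/6 = 13
te_J = (6 + 4·11 + 16)/6 = 66/6 = 11

Forward pass:
ES_A = 0; EF_A = 2
ES_B = 2; EF_B = 2+8 = 10
ES_C = 2; EF_C = 2+7 = 9
ES_D = 2; EF_D = 2+12 = 14
ES_E = 2; EF_E = 2+2 = 4
ES_F = 4; EF_F = 4+8 = 12
ES_G = 2; EF_G = 2+2 = 4
ES_H = max(EF_E=4, EF_G=4) = 4; EF_H = 4+4 = 8
ES_I = 12; EF_I = 12+13 = 25
ES_J = max(EF_B=10, EF_C=9, EF_D=14, EF_H=8, EF_I=25) = 25; EF_J = 25+11 = 36
Expected project duration μ = 36 weeks. Critical path: A → E → F → I → J.

36 weeks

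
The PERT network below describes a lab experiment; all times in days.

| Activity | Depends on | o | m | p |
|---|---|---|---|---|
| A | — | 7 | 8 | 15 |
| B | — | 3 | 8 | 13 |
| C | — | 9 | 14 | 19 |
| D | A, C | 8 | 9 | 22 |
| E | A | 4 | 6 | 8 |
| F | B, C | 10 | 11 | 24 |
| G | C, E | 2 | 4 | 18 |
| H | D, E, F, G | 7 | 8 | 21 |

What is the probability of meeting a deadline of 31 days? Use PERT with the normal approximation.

te_A = (7 + 4·8 + 15)/6 = 54/6 = 9; σ²_A = ((15−7)/6)² = 1.778
te_B = (3 + 4·8 + 13)/6 = 48/6 = 8; σ²_B = ((13−3)/6)² = 2.778
te_C = (9 + 4·14 + 19)/6 = 84/6 = 14; σ²_C = ((19−9)/6)² = 2.778
te_D = (8 + 4·9 + 22)/6 = 66/6 = 11; σ²_D = ((22−8)/6)² = 5.444
te_E = (4 + 4·6 + 8)/6 = 36/6 = 6; σ²_E = ((8−4)/6)² = 0.444
te_F = (10 + 4·11 + 24)/6 = 78/6 = 13; σ²_F = ((24−10)/6)² = 5.444
te_G = (2 + 4·4 + 18)/6 = 36/6 = 6; σ²_G = ((18−2)/6)² = 7.111
te_H = (7 + 4·8 + 21)/6 = 60/6 = 10; σ²_H = ((21−7)/6)² = 5.444

Forward pass:
ES_A = 0; EF_A = 9
ES_B = 0; EF_B = 8
ES_C = 0; EF_C = 14
ES_D = max(EF_A=9, EF_C=14) = 14; EF_D = 14+11 = 25
ES_E = 9; EF_E = 9+6 = 15
ES_F = max(EF_B=8, EF_C=14) = 14; EF_F = 14+13 = 27
ES_G = max(EF_C=14, EF_E=15) = 15; EF_G = 15+6 = 21
ES_H = max(EF_D=25, EF_E=15, EF_F=27, EF_G=21) = 27; EF_H = 27+10 = 37
Expected project duration μ = 37 days. Critical path: C → F → H.

Variance along critical path = 2.778 + 5.444 + 5.444 = 13.667; σ = √13.667 = 3.697 days.
Z = (31 − 37) / 3.697 = -1.623
P(T ≤ 31) = Φ(-1.623) ≈ 0.052

0.052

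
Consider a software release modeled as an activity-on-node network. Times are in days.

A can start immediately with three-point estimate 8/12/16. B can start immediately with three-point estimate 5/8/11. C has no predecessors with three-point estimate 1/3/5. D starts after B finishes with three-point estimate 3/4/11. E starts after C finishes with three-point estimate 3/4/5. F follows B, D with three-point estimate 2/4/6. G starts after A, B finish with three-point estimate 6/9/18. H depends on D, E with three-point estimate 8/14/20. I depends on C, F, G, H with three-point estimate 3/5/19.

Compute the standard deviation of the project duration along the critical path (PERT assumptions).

3.73 days

te_A = (8 + 4·12 + 16)/6 = 72/6 = 12; σ²_A = ((16−8)/6)² = 1.778
te_B = (5 + 4·8 + 11)/6 = 48/6 = 8; σ²_B = ((11−5)/6)² = 1.000
te_C = (1 + 4·3 + 5)/6 = 18/6 = 3; σ²_C = ((5−1)/6)² = 0.444
te_D = (3 + 4·4 + 11)/6 = 30/6 = 5; σ²_D = ((11−3)/6)² = 1.778
te_E = (3 + 4·4 + 5)/6 = 24/6 = 4; σ²_E = ((5−3)/6)² = 0.111
te_F = (2 + 4·4 + 6)/6 = 24/6 = 4; σ²_F = ((6−2)/6)² = 0.444
te_G = (6 + 4·9 + 18)/6 = 60/6 = 10; σ²_G = ((18−6)/6)² = 4.000
te_H = (8 + 4·14 + 20)/6 = 84/6 = 14; σ²_H = ((20−8)/6)² = 4.000
te_I = (3 + 4·5 + 19)/6 = 42/6 = 7; σ²_I = ((19−3)/6)² = 7.111

Forward pass:
ES_A = 0; EF_A = 12
ES_B = 0; EF_B = 8
ES_C = 0; EF_C = 3
ES_D = 8; EF_D = 8+5 = 13
ES_E = 3; EF_E = 3+4 = 7
ES_F = max(EF_B=8, EF_D=13) = 13; EF_F = 13+4 = 17
ES_G = max(EF_A=12, EF_B=8) = 12; EF_G = 12+10 = 22
ES_H = max(EF_D=13, EF_E=7) = 13; EF_H = 13+14 = 27
ES_I = max(EF_C=3, EF_F=17, EF_G=22, EF_H=27) = 27; EF_I = 27+7 = 34
Expected project duration μ = 34 days. Critical path: B → D → H → I.

Variance along critical path = 1.000 + 1.778 + 4.000 + 7.111 = 13.889
σ = √13.889 = 3.727 days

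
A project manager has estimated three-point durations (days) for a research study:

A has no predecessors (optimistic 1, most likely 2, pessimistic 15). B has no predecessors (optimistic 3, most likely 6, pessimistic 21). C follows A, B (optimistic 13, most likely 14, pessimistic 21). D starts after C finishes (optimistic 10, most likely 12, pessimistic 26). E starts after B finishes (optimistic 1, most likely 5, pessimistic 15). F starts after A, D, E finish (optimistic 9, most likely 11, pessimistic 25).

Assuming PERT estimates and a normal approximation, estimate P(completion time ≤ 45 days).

0.159

te_A = (1 + 4·2 + 15)/6 = 24/6 = 4; σ²_A = ((15−1)/6)² = 5.444
te_B = (3 + 4·6 + 21)/6 = 48/6 = 8; σ²_B = ((21−3)/6)² = 9.000
te_C = (13 + 4·14 + 21)/6 = 90/6 = 15; σ²_C = ((21−13)/6)² = 1.778
te_D = (10 + 4·12 + 26)/6 = 84/6 = 14; σ²_D = ((26−10)/6)² = 7.111
te_E = (1 + 4·5 + 15)/6 = 36/6 = 6; σ²_E = ((15−1)/6)² = 5.444
te_F = (9 + 4·11 + 25)/6 = 78/6 = 13; σ²_F = ((25−9)/6)² = 7.111

Forward pass:
ES_A = 0; EF_A = 4
ES_B = 0; EF_B = 8
ES_C = max(EF_A=4, EF_B=8) = 8; EF_C = 8+15 = 23
ES_D = 23; EF_D = 23+14 = 37
ES_E = 8; EF_E = 8+6 = 14
ES_F = max(EF_A=4, EF_D=37, EF_E=14) = 37; EF_F = 37+13 = 50
Expected project duration μ = 50 days. Critical path: B → C → D → F.

Variance along critical path = 9.000 + 1.778 + 7.111 + 7.111 = 25.000; σ = √25.000 = 5.000 days.
Z = (45 − 50) / 5.000 = -1.000
P(T ≤ 45) = Φ(-1.000) ≈ 0.159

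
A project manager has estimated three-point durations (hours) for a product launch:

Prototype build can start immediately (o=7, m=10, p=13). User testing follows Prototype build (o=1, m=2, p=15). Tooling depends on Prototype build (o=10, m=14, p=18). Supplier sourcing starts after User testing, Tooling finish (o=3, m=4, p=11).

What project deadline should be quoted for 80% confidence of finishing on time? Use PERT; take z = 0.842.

te_Prototype build = (7 + 4·10 + 13)/6 = 60/6 = 10; σ²_Prototype build = ((13−7)/6)² = 1.000
te_User testing = (1 + 4·2 + 15)/6 = 24/6 = 4; σ²_User testing = ((15−1)/6)² = 5.444
te_Tooling = (10 + 4·14 + 18)/6 = 84/6 = 14; σ²_Tooling = ((18−10)/6)² = 1.778
te_Supplier sourcing = (3 + 4·4 + 11)/6 = 30/6 = 5; σ²_Supplier sourcing = ((11−3)/6)² = 1.778

Forward pass:
ES_Prototype build = 0; EF_Prototype build = 10
ES_User testing = 10; EF_User testing = 10+4 = 14
ES_Tooling = 10; EF_Tooling = 10+14 = 24
ES_Supplier sourcing = max(EF_User testing=14, EF_Tooling=24) = 24; EF_Supplier sourcing = 24+5 = 29
Expected project duration μ = 29 hours. Critical path: Prototype build → Tooling → Supplier sourcing.

Variance along critical path = 1.000 + 1.778 + 1.778 = 4.556; σ = 2.134 hours.
D = μ + z·σ = 29 + 0.842·2.134 = 30.8 hours

30.8 hours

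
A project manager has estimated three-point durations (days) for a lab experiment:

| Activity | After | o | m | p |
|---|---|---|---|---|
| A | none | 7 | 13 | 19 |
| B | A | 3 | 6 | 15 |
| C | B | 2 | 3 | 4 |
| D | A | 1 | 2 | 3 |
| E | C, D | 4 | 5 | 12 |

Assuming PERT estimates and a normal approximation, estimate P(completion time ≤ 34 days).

te_A = (7 + 4·13 + 19)/6 = 78/6 = 13; σ²_A = ((19−7)/6)² = 4.000
te_B = (3 + 4·6 + 15)/6 = 42/6 = 7; σ²_B = ((15−3)/6)² = 4.000
te_C = (2 + 4·3 + 4)/6 = 18/6 = 3; σ²_C = ((4−2)/6)² = 0.111
te_D = (1 + 4·2 + 3)/6 = 12/6 = 2; σ²_D = ((3−1)/6)² = 0.111
te_E = (4 + 4·5 + 12)/6 = 36/6 = 6; σ²_E = ((12−4)/6)² = 1.778

Forward pass:
ES_A = 0; EF_A = 13
ES_B = 13; EF_B = 13+7 = 20
ES_C = 20; EF_C = 20+3 = 23
ES_D = 13; EF_D = 13+2 = 15
ES_E = max(EF_C=23, EF_D=15) = 23; EF_E = 23+6 = 29
Expected project duration μ = 29 days. Critical path: A → B → C → E.

Variance along critical path = 4.000 + 4.000 + 0.111 + 1.778 = 9.889; σ = √9.889 = 3.145 days.
Z = (34 − 29) / 3.145 = 1.590
P(T ≤ 34) = Φ(1.590) ≈ 0.944

0.944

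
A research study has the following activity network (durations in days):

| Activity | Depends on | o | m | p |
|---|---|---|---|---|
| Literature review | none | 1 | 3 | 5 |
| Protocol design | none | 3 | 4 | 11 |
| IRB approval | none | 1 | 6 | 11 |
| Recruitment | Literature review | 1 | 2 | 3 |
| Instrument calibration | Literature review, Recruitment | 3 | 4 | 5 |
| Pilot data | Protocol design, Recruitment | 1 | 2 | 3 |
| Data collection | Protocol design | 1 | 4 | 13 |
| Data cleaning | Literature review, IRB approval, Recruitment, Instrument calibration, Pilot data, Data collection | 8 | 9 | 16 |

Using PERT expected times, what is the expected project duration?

te_Literature review = (1 + 4·3 + 5)/6 = 18/6 = 3
te_Protocol design = (3 + 4·4 + 11)/6 = 30/6 = 5
te_IRB approval = (1 + 4·6 + 11)/6 = 36/6 = 6
te_Recruitment = (1 + 4·2 + 3)/6 = 12/6 = 2
te_Instrument calibration = (3 + 4·4 + 5)/6 = 24/6 = 4
te_Pilot data = (1 + 4·2 + 3)/6 = 12/6 = 2
te_Data collection = (1 + 4·4 + 13)/6 = 30/6 = 5
te_Data cleaning = (8 + 4·9 + 16)/6 = 60/6 = 10

Forward pass:
ES_Literature review = 0; EF_Literature review = 3
ES_Protocol design = 0; EF_Protocol design = 5
ES_IRB approval = 0; EF_IRB approval = 6
ES_Recruitment = 3; EF_Recruitment = 3+2 = 5
ES_Instrument calibration = max(EF_Literature review=3, EF_Recruitment=5) = 5; EF_Instrument calibration = 5+4 = 9
ES_Pilot data = max(EF_Protocol design=5, EF_Recruitment=5) = 5; EF_Pilot data = 5+2 = 7
ES_Data collection = 5; EF_Data collection = 5+5 = 10
ES_Data cleaning = max(EF_Literature review=3, EF_IRB approval=6, EF_Recruitment=5, EF_Instrument calibration=9, EF_Pilot data=7, EF_Data collection=10) = 10; EF_Data cleaning = 10+10 = 20
Expected project duration μ = 20 days. Critical path: Protocol design → Data collection → Data cleaning.

20 days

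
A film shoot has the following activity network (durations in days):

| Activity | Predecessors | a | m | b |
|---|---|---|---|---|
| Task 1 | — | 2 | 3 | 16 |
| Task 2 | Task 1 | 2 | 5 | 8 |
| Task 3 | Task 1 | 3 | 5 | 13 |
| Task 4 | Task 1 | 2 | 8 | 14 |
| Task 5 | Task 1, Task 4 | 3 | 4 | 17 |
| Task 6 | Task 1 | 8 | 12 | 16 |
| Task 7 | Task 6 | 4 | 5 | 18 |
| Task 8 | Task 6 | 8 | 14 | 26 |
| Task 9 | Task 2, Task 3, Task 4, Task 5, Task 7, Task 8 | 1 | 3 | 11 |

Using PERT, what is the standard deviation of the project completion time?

4.36 days

te_Task 1 = (2 + 4·3 + 16)/6 = 30/6 = 5; σ²_Task 1 = ((16−2)/6)² = 5.444
te_Task 2 = (2 + 4·5 + 8)/6 = 30/6 = 5; σ²_Task 2 = ((8−2)/6)² = 1.000
te_Task 3 = (3 + 4·5 + 13)/6 = 36/6 = 6; σ²_Task 3 = ((13−3)/6)² = 2.778
te_Task 4 = (2 + 4·8 + 14)/6 = 48/6 = 8; σ²_Task 4 = ((14−2)/6)² = 4.000
te_Task 5 = (3 + 4·4 + 17)/6 = 36/6 = 6; σ²_Task 5 = ((17−3)/6)² = 5.444
te_Task 6 = (8 + 4·12 + 16)/6 = 72/6 = 12; σ²_Task 6 = ((16−8)/6)² = 1.778
te_Task 7 = (4 + 4·5 + 18)/6 = 42/6 = 7; σ²_Task 7 = ((18−4)/6)² = 5.444
te_Task 8 = (8 + 4·14 + 26)/6 = 90/6 = 15; σ²_Task 8 = ((26−8)/6)² = 9.000
te_Task 9 = (1 + 4·3 + 11)/6 = 24/6 = 4; σ²_Task 9 = ((11−1)/6)² = 2.778

Forward pass:
ES_Task 1 = 0; EF_Task 1 = 5
ES_Task 2 = 5; EF_Task 2 = 5+5 = 10
ES_Task 3 = 5; EF_Task 3 = 5+6 = 11
ES_Task 4 = 5; EF_Task 4 = 5+8 = 13
ES_Task 5 = max(EF_Task 1=5, EF_Task 4=13) = 13; EF_Task 5 = 13+6 = 19
ES_Task 6 = 5; EF_Task 6 = 5+12 = 17
ES_Task 7 = 17; EF_Task 7 = 17+7 = 24
ES_Task 8 = 17; EF_Task 8 = 17+15 = 32
ES_Task 9 = max(EF_Task 2=10, EF_Task 3=11, EF_Task 4=13, EF_Task 5=19, EF_Task 7=24, EF_Task 8=32) = 32; EF_Task 9 = 32+4 = 36
Expected project duration μ = 36 days. Critical path: Task 1 → Task 6 → Task 8 → Task 9.

Variance along critical path = 5.444 + 1.778 + 9.000 + 2.778 = 19.000
σ = √19.000 = 4.359 days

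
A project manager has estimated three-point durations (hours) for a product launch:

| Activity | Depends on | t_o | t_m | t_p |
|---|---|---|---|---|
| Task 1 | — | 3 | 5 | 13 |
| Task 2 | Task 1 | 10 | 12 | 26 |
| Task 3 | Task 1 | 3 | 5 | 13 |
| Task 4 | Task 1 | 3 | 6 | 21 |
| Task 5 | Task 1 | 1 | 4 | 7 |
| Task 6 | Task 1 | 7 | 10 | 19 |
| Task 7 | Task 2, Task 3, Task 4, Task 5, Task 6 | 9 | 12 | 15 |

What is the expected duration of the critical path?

32 hours

te_Task 1 = (3 + 4·5 + 13)/6 = 36/6 = 6
te_Task 2 = (10 + 4·12 + 26)/6 = 84/6 = 14
te_Task 3 = (3 + 4·5 + 13)/6 = 36/6 = 6
te_Task 4 = (3 + 4·6 + 21)/6 = 48/6 = 8
te_Task 5 = (1 + 4·4 + 7)/6 = 24/6 = 4
te_Task 6 = (7 + 4·10 + 19)/6 = 66/6 = 11
te_Task 7 = (9 + 4·12 + 15)/6 = 72/6 = 12

Forward pass:
ES_Task 1 = 0; EF_Task 1 = 6
ES_Task 2 = 6; EF_Task 2 = 6+14 = 20
ES_Task 3 = 6; EF_Task 3 = 6+6 = 12
ES_Task 4 = 6; EF_Task 4 = 6+8 = 14
ES_Task 5 = 6; EF_Task 5 = 6+4 = 10
ES_Task 6 = 6; EF_Task 6 = 6+11 = 17
ES_Task 7 = max(EF_Task 2=20, EF_Task 3=12, EF_Task 4=14, EF_Task 5=10, EF_Task 6=17) = 20; EF_Task 7 = 20+12 = 32
Expected project duration μ = 32 hours. Critical path: Task 1 → Task 2 → Task 7.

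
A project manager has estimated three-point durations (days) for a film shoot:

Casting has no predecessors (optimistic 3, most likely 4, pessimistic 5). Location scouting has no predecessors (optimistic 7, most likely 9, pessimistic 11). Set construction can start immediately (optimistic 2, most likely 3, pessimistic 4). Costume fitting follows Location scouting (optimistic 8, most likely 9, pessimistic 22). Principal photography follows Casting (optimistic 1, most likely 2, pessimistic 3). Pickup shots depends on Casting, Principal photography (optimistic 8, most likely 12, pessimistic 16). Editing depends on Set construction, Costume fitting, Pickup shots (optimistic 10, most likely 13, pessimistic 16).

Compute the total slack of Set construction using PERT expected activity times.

te_Casting = (3 + 4·4 + 5)/6 = 24/6 = 4
te_Location scouting = (7 + 4·9 + 11)/6 = 54/6 = 9
te_Set construction = (2 + 4·3 + 4)/6 = 18/6 = 3
te_Costume fitting = (8 + 4·9 + 22)/6 = 66/6 = 11
te_Principal photography = (1 + 4·2 + 3)/6 = 12/6 = 2
te_Pickup shots = (8 + 4·12 + 16)/6 = 72/6 = 12
te_Editing = (10 + 4·13 + 16)/6 = 78/6 = 13

Forward pass:
ES_Casting = 0; EF_Casting = 4
ES_Location scouting = 0; EF_Location scouting = 9
ES_Set construction = 0; EF_Set construction = 3
ES_Costume fitting = 9; EF_Costume fitting = 9+11 = 20
ES_Principal photography = 4; EF_Principal photography = 4+2 = 6
ES_Pickup shots = max(EF_Casting=4, EF_Principal photography=6) = 6; EF_Pickup shots = 6+12 = 18
ES_Editing = max(EF_Set construction=3, EF_Costume fitting=20, EF_Pickup shots=18) = 20; EF_Editing = 20+13 = 33
Expected project duration μ = 33 days. Critical path: Location scouting → Costume fitting → Editing.

Backward pass:
LF_Editing = 33; LS_Editing = 33−13 = 20
LF_Pickup shots = LS_Editing = 20; LS_Pickup shots = 20−12 = 8
LF_Principal photography = LS_Pickup shots = 8; LS_Principal photography = 8−2 = 6
LF_Costume fitting = LS_Editing = 20; LS_Costume fitting = 20−11 = 9
LF_Set construction = LS_Editing = 20; LS_Set construction = 20−3 = 17
LF_Location scouting = LS_Costume fitting = 9; LS_Location scouting = 9−9 = 0
LF_Casting = min(LS_Principal photography=6, LS_Pickup shots=8) = 6; LS_Casting = 6−4 = 2
Slack_Set construction = LS_Set construction − ES_Set construction = 17 − 0 = 17

17 days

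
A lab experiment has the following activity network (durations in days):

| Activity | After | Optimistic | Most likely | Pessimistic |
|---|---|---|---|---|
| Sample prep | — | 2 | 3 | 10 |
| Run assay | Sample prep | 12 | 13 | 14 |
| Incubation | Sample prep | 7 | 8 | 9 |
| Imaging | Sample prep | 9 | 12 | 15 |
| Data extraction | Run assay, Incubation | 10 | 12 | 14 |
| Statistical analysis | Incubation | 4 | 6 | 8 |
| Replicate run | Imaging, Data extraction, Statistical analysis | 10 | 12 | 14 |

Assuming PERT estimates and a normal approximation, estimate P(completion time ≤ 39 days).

0.115

te_Sample prep = (2 + 4·3 + 10)/6 = 24/6 = 4; σ²_Sample prep = ((10−2)/6)² = 1.778
te_Run assay = (12 + 4·13 + 14)/6 = 78/6 = 13; σ²_Run assay = ((14−12)/6)² = 0.111
te_Incubation = (7 + 4·8 + 9)/6 = 48/6 = 8; σ²_Incubation = ((9−7)/6)² = 0.111
te_Imaging = (9 + 4·12 + 15)/6 = 72/6 = 12; σ²_Imaging = ((15−9)/6)² = 1.000
te_Data extraction = (10 + 4·12 + 14)/6 = 72/6 = 12; σ²_Data extraction = ((14−10)/6)² = 0.444
te_Statistical analysis = (4 + 4·6 + 8)/6 = 36/6 = 6; σ²_Statistical analysis = ((8−4)/6)² = 0.444
te_Replicate run = (10 + 4·12 + 14)/6 = 72/6 = 12; σ²_Replicate run = ((14−10)/6)² = 0.444

Forward pass:
ES_Sample prep = 0; EF_Sample prep = 4
ES_Run assay = 4; EF_Run assay = 4+13 = 17
ES_Incubation = 4; EF_Incubation = 4+8 = 12
ES_Imaging = 4; EF_Imaging = 4+12 = 16
ES_Data extraction = max(EF_Run assay=17, EF_Incubation=12) = 17; EF_Data extraction = 17+12 = 29
ES_Statistical analysis = 12; EF_Statistical analysis = 12+6 = 18
ES_Replicate run = max(EF_Imaging=16, EF_Data extraction=29, EF_Statistical analysis=18) = 29; EF_Replicate run = 29+12 = 41
Expected project duration μ = 41 days. Critical path: Sample prep → Run assay → Data extraction → Replicate run.

Variance along critical path = 1.778 + 0.111 + 0.444 + 0.444 = 2.778; σ = √2.778 = 1.667 days.
Z = (39 − 41) / 1.667 = -1.200
P(T ≤ 39) = Φ(-1.200) ≈ 0.115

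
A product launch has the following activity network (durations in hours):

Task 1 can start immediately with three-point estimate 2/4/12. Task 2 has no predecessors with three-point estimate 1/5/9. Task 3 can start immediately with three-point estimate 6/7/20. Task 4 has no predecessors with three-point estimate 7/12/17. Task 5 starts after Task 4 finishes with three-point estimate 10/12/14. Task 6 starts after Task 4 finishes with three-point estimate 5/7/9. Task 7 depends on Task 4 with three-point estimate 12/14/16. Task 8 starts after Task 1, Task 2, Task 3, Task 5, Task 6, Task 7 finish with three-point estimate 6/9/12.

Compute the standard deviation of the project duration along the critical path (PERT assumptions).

te_Task 1 = (2 + 4·4 + 12)/6 = 30/6 = 5; σ²_Task 1 = ((12−2)/6)² = 2.778
te_Task 2 = (1 + 4·5 + 9)/6 = 30/6 = 5; σ²_Task 2 = ((9−1)/6)² = 1.778
te_Task 3 = (6 + 4·7 + 20)/6 = 54/6 = 9; σ²_Task 3 = ((20−6)/6)² = 5.444
te_Task 4 = (7 + 4·12 + 17)/6 = 72/6 = 12; σ²_Task 4 = ((17−7)/6)² = 2.778
te_Task 5 = (10 + 4·12 + 14)/6 = 72/6 = 12; σ²_Task 5 = ((14−10)/6)² = 0.444
te_Task 6 = (5 + 4·7 + 9)/6 = 42/6 = 7; σ²_Task 6 = ((9−5)/6)² = 0.444
te_Task 7 = (12 + 4·14 + 16)/6 = 84/6 = 14; σ²_Task 7 = ((16−12)/6)² = 0.444
te_Task 8 = (6 + 4·9 + 12)/6 = 54/6 = 9; σ²_Task 8 = ((12−6)/6)² = 1.000

Forward pass:
ES_Task 1 = 0; EF_Task 1 = 5
ES_Task 2 = 0; EF_Task 2 = 5
ES_Task 3 = 0; EF_Task 3 = 9
ES_Task 4 = 0; EF_Task 4 = 12
ES_Task 5 = 12; EF_Task 5 = 12+12 = 24
ES_Task 6 = 12; EF_Task 6 = 12+7 = 19
ES_Task 7 = 12; EF_Task 7 = 12+14 = 26
ES_Task 8 = max(EF_Task 1=5, EF_Task 2=5, EF_Task 3=9, EF_Task 5=24, EF_Task 6=19, EF_Task 7=26) = 26; EF_Task 8 = 26+9 = 35
Expected project duration μ = 35 hours. Critical path: Task 4 → Task 7 → Task 8.

Variance along critical path = 2.778 + 0.444 + 1.000 = 4.222
σ = √4.222 = 2.055 hours

2.05 hours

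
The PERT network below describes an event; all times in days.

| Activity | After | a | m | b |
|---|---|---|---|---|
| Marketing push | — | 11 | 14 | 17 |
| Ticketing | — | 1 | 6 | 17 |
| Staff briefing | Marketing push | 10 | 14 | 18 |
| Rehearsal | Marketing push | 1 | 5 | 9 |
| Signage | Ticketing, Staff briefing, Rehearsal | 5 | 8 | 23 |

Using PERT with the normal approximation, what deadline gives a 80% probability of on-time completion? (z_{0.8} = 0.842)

te_Marketing push = (11 + 4·14 + 17)/6 = 84/6 = 14; σ²_Marketing push = ((17−11)/6)² = 1.000
te_Ticketing = (1 + 4·6 + 17)/6 = 42/6 = 7; σ²_Ticketing = ((17−1)/6)² = 7.111
te_Staff briefing = (10 + 4·14 + 18)/6 = 84/6 = 14; σ²_Staff briefing = ((18−10)/6)² = 1.778
te_Rehearsal = (1 + 4·5 + 9)/6 = 30/6 = 5; σ²_Rehearsal = ((9−1)/6)² = 1.778
te_Signage = (5 + 4·8 + 23)/6 = 60/6 = 10; σ²_Signage = ((23−5)/6)² = 9.000

Forward pass:
ES_Marketing push = 0; EF_Marketing push = 14
ES_Ticketing = 0; EF_Ticketing = 7
ES_Staff briefing = 14; EF_Staff briefing = 14+14 = 28
ES_Rehearsal = 14; EF_Rehearsal = 14+5 = 19
ES_Signage = max(EF_Ticketing=7, EF_Staff briefing=28, EF_Rehearsal=19) = 28; EF_Signage = 28+10 = 38
Expected project duration μ = 38 days. Critical path: Marketing push → Staff briefing → Signage.

Variance along critical path = 1.000 + 1.778 + 9.000 = 11.778; σ = 3.432 days.
D = μ + z·σ = 38 + 0.842·3.432 = 40.9 days

40.9 days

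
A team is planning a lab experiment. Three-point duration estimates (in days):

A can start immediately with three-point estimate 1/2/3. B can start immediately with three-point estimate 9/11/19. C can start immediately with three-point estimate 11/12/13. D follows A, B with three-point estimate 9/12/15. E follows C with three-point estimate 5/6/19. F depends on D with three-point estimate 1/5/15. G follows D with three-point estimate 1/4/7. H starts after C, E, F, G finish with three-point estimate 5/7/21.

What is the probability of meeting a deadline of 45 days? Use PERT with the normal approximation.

0.931

te_A = (1 + 4·2 + 3)/6 = 12/6 = 2; σ²_A = ((3−1)/6)² = 0.111
te_B = (9 + 4·11 + 19)/6 = 72/6 = 12; σ²_B = ((19−9)/6)² = 2.778
te_C = (11 + 4·12 + 13)/6 = 72/6 = 12; σ²_C = ((13−11)/6)² = 0.111
te_D = (9 + 4·12 + 15)/6 = 72/6 = 12; σ²_D = ((15−9)/6)² = 1.000
te_E = (5 + 4·6 + 19)/6 = 48/6 = 8; σ²_E = ((19−5)/6)² = 5.444
te_F = (1 + 4·5 + 15)/6 = 36/6 = 6; σ²_F = ((15−1)/6)² = 5.444
te_G = (1 + 4·4 + 7)/6 = 24/6 = 4; σ²_G = ((7−1)/6)² = 1.000
te_H = (5 + 4·7 + 21)/6 = 54/6 = 9; σ²_H = ((21−5)/6)² = 7.111

Forward pass:
ES_A = 0; EF_A = 2
ES_B = 0; EF_B = 12
ES_C = 0; EF_C = 12
ES_D = max(EF_A=2, EF_B=12) = 12; EF_D = 12+12 = 24
ES_E = 12; EF_E = 12+8 = 20
ES_F = 24; EF_F = 24+6 = 30
ES_G = 24; EF_G = 24+4 = 28
ES_H = max(EF_C=12, EF_E=20, EF_F=30, EF_G=28) = 30; EF_H = 30+9 = 39
Expected project duration μ = 39 days. Critical path: B → D → F → H.

Variance along critical path = 2.778 + 1.000 + 5.444 + 7.111 = 16.333; σ = √16.333 = 4.041 days.
Z = (45 − 39) / 4.041 = 1.485
P(T ≤ 45) = Φ(1.485) ≈ 0.931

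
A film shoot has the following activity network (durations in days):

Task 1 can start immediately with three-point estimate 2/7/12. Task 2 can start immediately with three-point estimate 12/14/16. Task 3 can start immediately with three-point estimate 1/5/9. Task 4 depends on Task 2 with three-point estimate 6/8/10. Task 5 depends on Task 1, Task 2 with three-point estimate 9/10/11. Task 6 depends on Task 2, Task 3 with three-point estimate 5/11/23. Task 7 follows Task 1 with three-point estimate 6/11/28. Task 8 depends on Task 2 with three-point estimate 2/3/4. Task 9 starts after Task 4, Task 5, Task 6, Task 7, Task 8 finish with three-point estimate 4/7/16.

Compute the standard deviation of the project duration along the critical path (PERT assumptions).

te_Task 1 = (2 + 4·7 + 12)/6 = 42/6 = 7; σ²_Task 1 = ((12−2)/6)² = 2.778
te_Task 2 = (12 + 4·14 + 16)/6 = 84/6 = 14; σ²_Task 2 = ((16−12)/6)² = 0.444
te_Task 3 = (1 + 4·5 + 9)/6 = 30/6 = 5; σ²_Task 3 = ((9−1)/6)² = 1.778
te_Task 4 = (6 + 4·8 + 10)/6 = 48/6 = 8; σ²_Task 4 = ((10−6)/6)² = 0.444
te_Task 5 = (9 + 4·10 + 11)/6 = 60/6 = 10; σ²_Task 5 = ((11−9)/6)² = 0.111
te_Task 6 = (5 + 4·11 + 23)/6 = 72/6 = 12; σ²_Task 6 = ((23−5)/6)² = 9.000
te_Task 7 = (6 + 4·11 + 28)/6 = 78/6 = 13; σ²_Task 7 = ((28−6)/6)² = 13.444
te_Task 8 = (2 + 4·3 + 4)/6 = 18/6 = 3; σ²_Task 8 = ((4−2)/6)² = 0.111
te_Task 9 = (4 + 4·7 + 16)/6 = 48/6 = 8; σ²_Task 9 = ((16−4)/6)² = 4.000

Forward pass:
ES_Task 1 = 0; EF_Task 1 = 7
ES_Task 2 = 0; EF_Task 2 = 14
ES_Task 3 = 0; EF_Task 3 = 5
ES_Task 4 = 14; EF_Task 4 = 14+8 = 22
ES_Task 5 = max(EF_Task 1=7, EF_Task 2=14) = 14; EF_Task 5 = 14+10 = 24
ES_Task 6 = max(EF_Task 2=14, EF_Task 3=5) = 14; EF_Task 6 = 14+12 = 26
ES_Task 7 = 7; EF_Task 7 = 7+13 = 20
ES_Task 8 = 14; EF_Task 8 = 14+3 = 17
ES_Task 9 = max(EF_Task 4=22, EF_Task 5=24, EF_Task 6=26, EF_Task 7=20, EF_Task 8=17) = 26; EF_Task 9 = 26+8 = 34
Expected project duration μ = 34 days. Critical path: Task 2 → Task 6 → Task 9.

Variance along critical path = 0.444 + 9.000 + 4.000 = 13.444
σ = √13.444 = 3.667 days

3.67 days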